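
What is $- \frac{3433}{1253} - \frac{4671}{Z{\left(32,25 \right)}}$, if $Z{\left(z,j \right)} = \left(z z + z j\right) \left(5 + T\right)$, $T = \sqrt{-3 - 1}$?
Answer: $- \frac{70285261}{22092896} + \frac{1557 i}{8816} \approx -3.1814 + 0.17661 i$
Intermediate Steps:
$T = 2 i$ ($T = \sqrt{-4} = 2 i \approx 2.0 i$)
$Z{\left(z,j \right)} = \left(5 + 2 i\right) \left(z^{2} + j z\right)$ ($Z{\left(z,j \right)} = \left(z z + z j\right) \left(5 + 2 i\right) = \left(z^{2} + j z\right) \left(5 + 2 i\right) = \left(5 + 2 i\right) \left(z^{2} + j z\right)$)
$- \frac{3433}{1253} - \frac{4671}{Z{\left(32,25 \right)}} = - \frac{3433}{1253} - \frac{4671}{32 \left(5 + 2 i\right) \left(25 + 32\right)} = \left(-3433\right) \frac{1}{1253} - \frac{4671}{32 \left(5 + 2 i\right) 57} = - \frac{3433}{1253} - \frac{4671}{9120 + 3648 i} = - \frac{3433}{1253} - 4671 \frac{9120 - 3648 i}{96482304} = - \frac{3433}{1253} - \frac{519 \left(9120 - 3648 i\right)}{10720256}$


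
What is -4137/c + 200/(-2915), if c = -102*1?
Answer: 802597/19822 ≈ 40.490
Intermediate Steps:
c = -102
-4137/c + 200/(-2915) = -4137/(-102) + 200/(-2915) = -4137*(-1/102) + 200*(-1/2915) = 1379/34 - 40/583 = 802597/19822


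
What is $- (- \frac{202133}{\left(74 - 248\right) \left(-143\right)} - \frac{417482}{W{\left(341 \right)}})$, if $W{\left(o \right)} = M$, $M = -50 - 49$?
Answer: $- \frac{314175029}{74646} \approx -4208.9$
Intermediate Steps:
$M = -99$
$W{\left(o \right)} = -99$
$- (- \frac{202133}{\left(74 - 248\right) \left(-143\right)} - \frac{417482}{W{\left(341 \right)}}) = - (- \frac{202133}{\left(74 - 248\right) \left(-143\right)} - \frac{417482}{-99}) = - (- \frac{202133}{\left(-174\right) \left(-143\right)} - - \frac{417482}{99}) = - (- \frac{202133}{24882} + \frac{417482}{99}) = \left(-1\right) \frac{314175029}{74646} = - \frac{314175029}{74646}$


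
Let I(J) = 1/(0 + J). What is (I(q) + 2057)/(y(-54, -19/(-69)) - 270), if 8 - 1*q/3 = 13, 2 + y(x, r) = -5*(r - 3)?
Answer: -354821/44570 ≈ -7.9610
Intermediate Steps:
y(x, r) = 13 - 5*r (y(x, r) = -2 - 5*(r - 3) = -2 - 5*(-3 + r) = -2 + (15 - 5*r) = 13 - 5*r)
q = -15 (q = 24 - 3*13 = 24 - 39 = -15)
I(J) = 1/J
(I(q) + 2057)/(y(-54, -19/(-69)) - 270) = (1/(-15) + 2057)/((13 - (-95)/(-69)) - 270) = (-1/15 + 2057)/((13 - (-95)*(-1)/69) - 270) = 30854/(15*((13 - 5*19/69) - 270)) = 30854/(15*((13 - 95/69) - 270)) = 30854/(15*(802/69 - 270)) = 30854/(15*(-17828/69)) = (30854/15)*(-69/17828) = -354821/44570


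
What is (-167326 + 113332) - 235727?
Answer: -289721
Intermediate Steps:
(-167326 + 113332) - 235727 = -53994 - 235727 = -289721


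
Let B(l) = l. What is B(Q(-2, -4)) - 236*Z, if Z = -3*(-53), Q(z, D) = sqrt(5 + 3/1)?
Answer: -37524 + 2*sqrt(2) ≈ -37521.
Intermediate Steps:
Q(z, D) = 2*sqrt(2) (Q(z, D) = sqrt(5 + 3*1) = sqrt(5 + 3) = sqrt(8) = 2*sqrt(2))
Z = 159
B(Q(-2, -4)) - 236*Z = 2*sqrt(2) - 236*159 = 2*sqrt(2) - 37524 = -37524 + 2*sqrt(2)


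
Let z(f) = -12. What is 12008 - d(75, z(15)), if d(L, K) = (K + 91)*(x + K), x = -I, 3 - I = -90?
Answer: 20303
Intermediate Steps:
I = 93 (I = 3 - 1*(-90) = 3 + 90 = 93)
x = -93 (x = -1*93 = -93)
d(L, K) = (-93 + K)*(91 + K) (d(L, K) = (K + 91)*(-93 + K) = (91 + K)*(-93 + K) = (-93 + K)*(91 + K))
12008 - d(75, z(15)) = 12008 - (-8463 + (-12)² - 2*(-12)) = 12008 - (-8463 + 144 + 24) = 12008 - 1*(-8295) = 12008 + 8295 = 20303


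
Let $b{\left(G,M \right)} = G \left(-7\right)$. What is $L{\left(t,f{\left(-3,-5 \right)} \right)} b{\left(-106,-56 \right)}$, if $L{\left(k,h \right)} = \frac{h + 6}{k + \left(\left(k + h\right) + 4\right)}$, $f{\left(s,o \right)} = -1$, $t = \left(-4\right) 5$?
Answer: $- \frac{3710}{37} \approx -100.27$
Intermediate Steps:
$b{\left(G,M \right)} = - 7 G$
$t = -20$
$L{\left(k,h \right)} = \frac{6 + h}{4 + h + 2 k}$ ($L{\left(k,h \right)} = \frac{6 + h}{k + \left(\left(h + k\right) + 4\right)} = \frac{6 + h}{k + \left(4 + h + k\right)} = \frac{6 + h}{4 + h + 2 k}$)
$L{\left(t,f{\left(-3,-5 \right)} \right)} b{\left(-106,-56 \right)} = \frac{6 - 1}{4 - 1 + 2 \left(-20\right)} \left(\left(-7\right) \left(-106\right)\right) = \frac{1}{4 - 1 - 40} \cdot 5 \cdot 742 = \frac{1}{-37} \cdot 5 \cdot 742 = \left(- \frac{1}{37}\right) 5 \cdot 742 = \left(- \frac{5}{37}\right) 742 = - \frac{3710}{37}$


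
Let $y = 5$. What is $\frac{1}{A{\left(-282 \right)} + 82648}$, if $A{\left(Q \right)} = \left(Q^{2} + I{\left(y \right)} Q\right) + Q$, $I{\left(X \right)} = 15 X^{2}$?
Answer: $\frac{1}{56140} \approx 1.7813 \cdot 10^{-5}$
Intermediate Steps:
$A{\left(Q \right)} = Q^{2} + 376 Q$ ($A{\left(Q \right)} = \left(Q^{2} + 15 \cdot 5^{2} Q\right) + Q = \left(Q^{2} + 15 \cdot 25 Q\right) + Q = \left(Q^{2} + 375 Q\right) + Q = Q^{2} + 376 Q$)
$\frac{1}{A{\left(-282 \right)} + 82648} = \frac{1}{- 282 \left(376 - 282\right) + 82648} = \frac{1}{\left(-282\right) 94 + 82648} = \frac{1}{-26508 + 82648} = \frac{1}{56140}$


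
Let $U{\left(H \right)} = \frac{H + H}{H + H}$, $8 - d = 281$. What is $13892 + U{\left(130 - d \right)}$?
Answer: $13893$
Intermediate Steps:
$d = -273$ ($d = 8 - 281 = -273$)
$U{\left(H \right)} = 1$ ($U{\left(H \right)} = \frac{2 H}{2 H} = 2 H \frac{1}{2 H} = 1$)
$13892 + U{\left(130 - d \right)} = 13892 + 1 = 13893$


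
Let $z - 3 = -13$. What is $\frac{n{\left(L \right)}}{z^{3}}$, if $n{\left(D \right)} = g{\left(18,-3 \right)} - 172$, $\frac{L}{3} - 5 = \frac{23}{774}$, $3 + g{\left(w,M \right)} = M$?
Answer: $\frac{89}{500} \approx 0.178$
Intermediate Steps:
$g{\left(w,M \right)} = -3 + M$
$L = \frac{3893}{258}$ ($L = 15 + 3 \cdot \frac{23}{774} = 15 + \frac{23}{258} = \frac{3893}{258} \approx 15.089$)
$n{\left(D \right)} = -178$ ($n{\left(D \right)} = \left(-3 - 3\right) - 172 = -6 - 172 = -178$)
$z = -10$ ($z = 3 - 13 = -10$)
$\frac{n{\left(L \right)}}{z^{3}} = - \frac{178}{\left(-10\right)^{3}} = - \frac{178}{-1000} = \left(-178\right) \left(- \frac{1}{1000}\right) = \frac{89}{500}$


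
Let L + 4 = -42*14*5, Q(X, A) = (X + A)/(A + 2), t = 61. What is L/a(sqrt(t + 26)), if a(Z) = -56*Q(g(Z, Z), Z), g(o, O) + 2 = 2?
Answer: 368/7 + 736*sqrt(87)/609 ≈ 63.844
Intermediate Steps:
g(o, O) = 0 (g(o, O) = -2 + 2 = 0)
Q(X, A) = (A + X)/(2 + A)
L = -2944 (L = -4 - 42*14*5 = -4 - 588*5 = -4 - 2940 = -2944)
a(Z) = -56*Z/(2 + Z) (a(Z) = -56*(Z + 0)/(2 + Z) = -56*Z/(2 + Z))
L/a(sqrt(t + 26)) = -2944*(-(2 + sqrt(61 + 26))/(56*sqrt(61 + 26))) = -2944*(-sqrt(87)*(2 + sqrt(87))/4872) = -(-368)*sqrt(87)*(2 + sqrt(87))/609 = 368*sqrt(87)*(2 + sqrt(87))/609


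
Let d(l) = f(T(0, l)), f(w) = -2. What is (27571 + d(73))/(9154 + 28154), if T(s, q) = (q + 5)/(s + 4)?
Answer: 27569/37308 ≈ 0.73896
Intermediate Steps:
T(s, q) = (5 + q)/(4 + s)
d(l) = -2
(27571 + d(73))/(9154 + 28154) = (27571 - 2)/(9154 + 28154) = 27569/37308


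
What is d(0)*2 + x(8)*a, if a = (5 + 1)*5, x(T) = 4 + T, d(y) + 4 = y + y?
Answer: 352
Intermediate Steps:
d(y) = -4 + 2*y (d(y) = -4 + (y + y) = -4 + 2*y)
a = 30 (a = 6*5 = 30)
d(0)*2 + x(8)*a = (-4 + 2*0)*2 + (4 + 8)*30 = (-4 + 0)*2 + 12*30 = -4*2 + 360 = -8 + 360 = 352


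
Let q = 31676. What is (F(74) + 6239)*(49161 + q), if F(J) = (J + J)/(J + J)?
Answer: 504422880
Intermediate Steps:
F(J) = 1 (F(J) = (2*J)/((2*J)) = (2*J)*(1/(2*J)) = 1)
(F(74) + 6239)*(49161 + q) = (1 + 6239)*(49161 + 31676) = 6240*80837 = 504422880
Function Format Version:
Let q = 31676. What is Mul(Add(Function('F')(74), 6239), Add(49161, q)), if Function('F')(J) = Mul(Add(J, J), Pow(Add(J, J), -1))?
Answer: 504422880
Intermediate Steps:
Function('F')(J) = 1 (Function('F')(J) = Mul(Mul(2, J), Pow(Mul(2, J), -1)) = Mul(Mul(2, J), Mul(Rational(1, 2), Pow(J, -1))) = 1)
Mul(Add(Function('F')(74), 6239), Add(49161, q)) = Mul(Add(1, 6239), Add(49161, 31676)) = Mul(6240, 80837) = 504422880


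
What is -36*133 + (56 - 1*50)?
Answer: -4782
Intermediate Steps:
-36*133 + (56 - 1*50) = -4788 + (56 - 50) = -4788 + 6 = -4782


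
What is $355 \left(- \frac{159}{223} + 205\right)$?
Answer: $\frac{16172380}{223} \approx 72522.0$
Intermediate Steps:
$355 \left(- \frac{159}{223} + 205\right) = 355 \cdot \frac{45556}{223} = \frac{16172380}{223}$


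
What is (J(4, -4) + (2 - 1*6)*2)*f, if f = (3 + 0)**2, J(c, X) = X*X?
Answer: 72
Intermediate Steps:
J(c, X) = X**2
f = 9 (f = 3**2 = 9)
(J(4, -4) + (2 - 1*6)*2)*f = ((-4)**2 + (2 - 1*6)*2)*9 = (16 + (2 - 6)*2)*9 = (16 - 4*2)*9 = (16 - 8)*9 = 8*9 = 72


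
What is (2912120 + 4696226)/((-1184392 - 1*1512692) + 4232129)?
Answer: 7608346/1535045 ≈ 4.9564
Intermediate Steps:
(2912120 + 4696226)/((-1184392 - 1*1512692) + 4232129) = 7608346/((-1184392 - 1512692) + 4232129) = 7608346/(-2697084 + 4232129) = 7608346/1535045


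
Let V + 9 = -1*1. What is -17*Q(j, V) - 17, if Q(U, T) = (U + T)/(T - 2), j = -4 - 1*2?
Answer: -119/3 ≈ -39.667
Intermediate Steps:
V = -10 (V = -9 - 1*1 = -9 - 1 = -10)
j = -6 (j = -4 - 2 = -6)
Q(U, T) = (T + U)/(-2 + T)
-17*Q(j, V) - 17 = -17*(-10 - 6)/(-2 - 10) - 17 = -17*(-16)/(-12) - 17 = -(-17)*(-16)/12 - 17 = -17*4/3 - 17 = -68/3 - 17 = -119/3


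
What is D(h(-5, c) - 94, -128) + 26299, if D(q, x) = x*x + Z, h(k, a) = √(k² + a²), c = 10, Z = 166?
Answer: 42849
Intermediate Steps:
h(k, a) = √(a² + k²)
D(q, x) = 166 + x² (D(q, x) = x*x + 166 = x² + 166 = 166 + x²)
D(h(-5, c) - 94, -128) + 26299 = (166 + (-128)²) + 26299 = (166 + 16384) + 26299 = 16550 + 26299 = 42849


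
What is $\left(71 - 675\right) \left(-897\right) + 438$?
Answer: $542226$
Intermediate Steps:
$\left(71 - 675\right) \left(-897\right) + 438 = \left(-604\right) \left(-897\right) + 438 = 541788 + 438 = 542226$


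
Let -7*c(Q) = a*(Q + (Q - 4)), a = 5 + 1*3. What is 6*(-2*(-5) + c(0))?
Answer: 612/7 ≈ 87.429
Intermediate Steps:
a = 8 (a = 5 + 3 = 8)
c(Q) = 32/7 - 16*Q/7 (c(Q) = -8*(Q + (Q - 4))/7 = -8*(Q + (-4 + Q))/7 = -8*(-4 + 2*Q)/7 = -(-32 + 16*Q)/7 = 32/7 - 16*Q/7)
6*(-2*(-5) + c(0)) = 6*(-2*(-5) + (32/7 - 16/7*0)) = 6*(10 + (32/7 + 0)) = 6*(10 + 32/7) = 6*(102/7) = 612/7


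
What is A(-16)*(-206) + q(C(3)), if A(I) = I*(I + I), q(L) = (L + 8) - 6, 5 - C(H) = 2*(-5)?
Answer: -105455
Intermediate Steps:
C(H) = 15 (C(H) = 5 - 2*(-5) = 5 - 1*(-10) = 5 + 10 = 15)
q(L) = 2 + L (q(L) = (8 + L) - 6 = 2 + L)
A(I) = 2*I² (A(I) = I*(2*I) = 2*I²)
A(-16)*(-206) + q(C(3)) = (2*(-16)²)*(-206) + (2 + 15) = (2*256)*(-206) + 17 = 512*(-206) + 17 = -105472 + 17 = -105455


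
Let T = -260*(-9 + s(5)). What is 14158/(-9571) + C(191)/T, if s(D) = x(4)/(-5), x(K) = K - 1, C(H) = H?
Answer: -33510307/23889216 ≈ -1.4027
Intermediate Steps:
x(K) = -1 + K
s(D) = -3/5 (s(D) = (-1 + 4)/(-5) = 3*(-1/5) = -3/5)
T = 2496 (T = -260*(-9 - 3/5) = -260*(-48)/5 = -26*(-96) = 2496)
14158/(-9571) + C(191)/T = 14158/(-9571) + 191/2496 = 14158*(-1/9571) + 191*(1/2496) = -14158/9571 + 191/2496 = -33510307/23889216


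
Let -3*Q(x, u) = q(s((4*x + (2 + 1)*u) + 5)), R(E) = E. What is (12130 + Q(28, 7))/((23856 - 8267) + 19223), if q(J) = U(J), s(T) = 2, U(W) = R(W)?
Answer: 9097/26109 ≈ 0.34842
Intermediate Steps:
U(W) = W
q(J) = J
Q(x, u) = -⅔ (Q(x, u) = -⅓*2 = -⅔)
(12130 + Q(28, 7))/((23856 - 8267) + 19223) = (12130 - ⅔)/((23856 - 8267) + 19223) = 36388/(3*(15589 + 19223)) = (36388/3)/34812 = (36388/3)*(1/34812) = 9097/26109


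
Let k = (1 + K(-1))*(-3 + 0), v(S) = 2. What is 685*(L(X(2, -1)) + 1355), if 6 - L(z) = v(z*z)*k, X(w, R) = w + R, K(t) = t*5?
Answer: 915845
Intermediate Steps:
K(t) = 5*t
X(w, R) = R + w
k = 12 (k = (1 + 5*(-1))*(-3 + 0) = (1 - 5)*(-3) = -4*(-3) = 12)
L(z) = -18 (L(z) = 6 - 2*12 = 6 - 1*24 = 6 - 24 = -18)
685*(L(X(2, -1)) + 1355) = 685*(-18 + 1355) = 685*1337 = 915845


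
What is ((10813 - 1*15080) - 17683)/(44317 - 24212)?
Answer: -4390/4021 ≈ -1.0918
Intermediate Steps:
((10813 - 1*15080) - 17683)/(44317 - 24212) = ((10813 - 15080) - 17683)/20105 = (-4267 - 17683)*(1/20105) = -21950*1/20105 = -4390/4021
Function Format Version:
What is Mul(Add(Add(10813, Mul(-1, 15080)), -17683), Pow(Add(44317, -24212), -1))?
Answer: Rational(-4390, 4021) ≈ -1.0918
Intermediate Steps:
Mul(Add(Add(10813, Mul(-1, 15080)), -17683), Pow(Add(44317, -24212), -1)) = Mul(Add(Add(10813, -15080), -17683), Pow(20105, -1)) = Mul(Add(-4267, -17683), Rational(1, 20105)) = Mul(-21950, Rational(1, 20105)) = Rational(-4390, 4021)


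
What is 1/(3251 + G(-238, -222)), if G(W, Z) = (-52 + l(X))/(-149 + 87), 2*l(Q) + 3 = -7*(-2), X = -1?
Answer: 4/13007 ≈ 0.00030753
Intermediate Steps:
l(Q) = 11/2 (l(Q) = -3/2 + (-7*(-2))/2 = -3/2 + (1/2)*14 = -3/2 + 7 = 11/2)
G(W, Z) = 3/4 (G(W, Z) = (-52 + 11/2)/(-149 + 87) = -93/2/(-62) = -93/2*(-1/62) = 3/4)
1/(3251 + G(-238, -222)) = 1/(3251 + 3/4) = 1/(13007/4) = 4/13007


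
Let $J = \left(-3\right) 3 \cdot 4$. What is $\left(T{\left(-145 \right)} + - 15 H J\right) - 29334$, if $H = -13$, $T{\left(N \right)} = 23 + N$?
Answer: $-36476$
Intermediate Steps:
$J = -36$ ($J = \left(-9\right) 4 = -36$)
$\left(T{\left(-145 \right)} + - 15 H J\right) - 29334 = \left(\left(23 - 145\right) + \left(-15\right) \left(-13\right) \left(-36\right)\right) - 29334 = \left(-122 + 195 \left(-36\right)\right) - 29334 = \left(-122 - 7020\right) - 29334 = -7142 - 29334 = -36476$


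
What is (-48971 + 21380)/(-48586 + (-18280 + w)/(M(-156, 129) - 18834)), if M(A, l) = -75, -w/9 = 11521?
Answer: 521718219/918590705 ≈ 0.56796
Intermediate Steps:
w = -103689 (w = -9*11521 = -103689)
(-48971 + 21380)/(-48586 + (-18280 + w)/(M(-156, 129) - 18834)) = (-48971 + 21380)/(-48586 + (-18280 - 103689)/(-75 - 18834)) = -27591/(-48586 - 121969/(-18909)) = -27591/(-48586 - 121969*(-1/18909)) = -27591/(-48586 + 121969/18909) = -27591/(-918590705/18909) = -27591*(-18909/918590705) = 521718219/918590705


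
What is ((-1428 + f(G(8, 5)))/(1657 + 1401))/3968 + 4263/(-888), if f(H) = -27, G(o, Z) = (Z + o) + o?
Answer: -2155381163/448963328 ≈ -4.8008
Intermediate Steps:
G(o, Z) = Z + 2*o
((-1428 + f(G(8, 5)))/(1657 + 1401))/3968 + 4263/(-888) = ((-1428 - 27)/(1657 + 1401))/3968 + 4263/(-888) = -1455/3058*(1/3968) + 4263*(-1/888) = -1455*1/3058*(1/3968) - 1421/296 = -1455/3058*1/3968 - 1421/296 = -1455/12134144 - 1421/296 = -2155381163/448963328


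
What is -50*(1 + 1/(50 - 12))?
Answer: -975/19 ≈ -51.316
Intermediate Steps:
-50*(1 + 1/(50 - 12)) = -50*(1 + 1/38) = -50*39/38 = -975/19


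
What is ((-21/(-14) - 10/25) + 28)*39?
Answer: 11349/10 ≈ 1134.9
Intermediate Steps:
((-21/(-14) - 10/25) + 28)*39 = ((-21*(-1/14) - 10*1/25) + 28)*39 = ((3/2 - ⅖) + 28)*39 = (11/10 + 28)*39 = (291/10)*39 = 11349/10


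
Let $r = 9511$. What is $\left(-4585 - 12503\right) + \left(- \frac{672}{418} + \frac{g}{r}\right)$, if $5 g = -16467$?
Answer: $- \frac{169856966643}{9938995} \approx -17090.0$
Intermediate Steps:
$g = - \frac{16467}{5}$ ($g = \frac{1}{5} \left(-16467\right) = - \frac{16467}{5} \approx -3293.4$)
$\left(-4585 - 12503\right) + \left(- \frac{672}{418} + \frac{g}{r}\right) = \left(-4585 - 12503\right) - \left(\frac{336}{209} + \frac{16467}{47555}\right) = -17088 - \frac{19420083}{9938995} = - \frac{169856966643}{9938995}$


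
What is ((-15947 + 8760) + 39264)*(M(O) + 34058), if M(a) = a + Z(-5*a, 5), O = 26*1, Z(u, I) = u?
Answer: 1089142458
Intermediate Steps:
O = 26
M(a) = -4*a (M(a) = a - 5*a = -4*a)
((-15947 + 8760) + 39264)*(M(O) + 34058) = ((-15947 + 8760) + 39264)*(-4*26 + 34058) = (-7187 + 39264)*(-104 + 34058) = 32077*33954 = 1089142458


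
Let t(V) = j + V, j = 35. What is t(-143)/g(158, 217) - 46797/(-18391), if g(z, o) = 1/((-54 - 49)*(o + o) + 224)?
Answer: 88343495781/18391 ≈ 4.8036e+6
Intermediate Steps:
g(z, o) = 1/(224 - 206*o) (g(z, o) = 1/(-206*o + 224) = 1/(224 - 206*o))
t(V) = 35 + V
t(-143)/g(158, 217) - 46797/(-18391) = (35 - 143)/((-1/(-224 + 206*217))) - 46797/(-18391) = -108/((-1/(-224 + 44702))) - 46797*(-1/18391) = -108/((-1/44478)) + 46797/18391 = -108/((-1*1/44478)) + 46797/18391 = -108/(-1/44478) + 46797/18391 = -108*(-44478) + 46797/18391 = 4803624 + 46797/18391 = 88343495781/18391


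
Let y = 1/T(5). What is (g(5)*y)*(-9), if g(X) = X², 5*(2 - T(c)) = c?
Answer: -225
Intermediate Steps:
T(c) = 2 - c/5
y = 1 (y = 1/(2 - ⅕*5) = 1/(2 - 1) = 1/1 = 1)
(g(5)*y)*(-9) = (5²*1)*(-9) = (25*1)*(-9) = 25*(-9) = -225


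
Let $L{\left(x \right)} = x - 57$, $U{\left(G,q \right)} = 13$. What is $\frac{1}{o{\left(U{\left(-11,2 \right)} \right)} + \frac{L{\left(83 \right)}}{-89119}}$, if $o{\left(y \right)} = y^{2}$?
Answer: $\frac{89119}{15061085} \approx 0.0059172$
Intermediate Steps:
$L{\left(x \right)} = -57 + x$
$\frac{1}{o{\left(U{\left(-11,2 \right)} \right)} + \frac{L{\left(83 \right)}}{-89119}} = \frac{1}{13^{2} + \frac{-57 + 83}{-89119}} = \frac{1}{169 + 26 \left(- \frac{1}{89119}\right)} = \frac{1}{169 - \frac{26}{89119}} = \frac{1}{\frac{15061085}{89119}} = \frac{89119}{15061085}$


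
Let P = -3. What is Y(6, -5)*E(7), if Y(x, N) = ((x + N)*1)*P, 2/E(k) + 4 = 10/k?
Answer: 7/3 ≈ 2.3333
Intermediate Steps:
E(k) = 2/(-4 + 10/k)
Y(x, N) = -3*N - 3*x (Y(x, N) = ((x + N)*1)*(-3) = ((N + x)*1)*(-3) = (N + x)*(-3) = -3*N - 3*x)
Y(6, -5)*E(7) = (-3*(-5) - 3*6)*(-1*7/(-5 + 2*7)) = (15 - 18)*(-1*7/(-5 + 14)) = -(-3)*7/9 = -3*(-7/9) = 7/3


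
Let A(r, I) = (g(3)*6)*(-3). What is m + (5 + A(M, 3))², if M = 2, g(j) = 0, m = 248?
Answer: 273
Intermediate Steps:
A(r, I) = 0 (A(r, I) = (0*6)*(-3) = 0*(-3) = 0)
m + (5 + A(M, 3))² = 248 + (5 + 0)² = 248 + 5² = 248 + 25 = 273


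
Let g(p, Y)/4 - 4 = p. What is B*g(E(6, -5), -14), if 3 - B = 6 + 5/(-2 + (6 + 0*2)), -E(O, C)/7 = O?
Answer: 646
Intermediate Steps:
E(O, C) = -7*O
g(p, Y) = 16 + 4*p
B = -17/4 (B = 3 - (6 + 5/(-2 + (6 + 0*2))) = 3 - (6 + 5/(-2 + (6 + 0))) = 3 - (6 + 5/(-2 + 6)) = 3 - (6 + 5/4) = 3 - 1*29/4 = 3 - 29/4 = -17/4 ≈ -4.2500)
B*g(E(6, -5), -14) = -17*(16 + 4*(-7*6))/4 = -17*(16 + 4*(-42))/4 = -17*(16 - 168)/4 = -17/4*(-152) = 646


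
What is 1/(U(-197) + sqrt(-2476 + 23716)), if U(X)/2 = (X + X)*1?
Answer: -197/149926 - 3*sqrt(590)/299852 ≈ -0.0015570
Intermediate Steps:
U(X) = 4*X (U(X) = 2*((X + X)*1) = 2*((2*X)*1) = 2*(2*X) = 4*X)
1/(U(-197) + sqrt(-2476 + 23716)) = 1/(4*(-197) + sqrt(-2476 + 23716)) = 1/(-788 + sqrt(21240)) = 1/(-788 + 6*sqrt(590))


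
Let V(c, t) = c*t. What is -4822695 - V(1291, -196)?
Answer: -4569659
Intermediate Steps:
-4822695 - V(1291, -196) = -4822695 - 1291*(-196) = -4822695 - 1*(-253036) = -4822695 + 253036 = -4569659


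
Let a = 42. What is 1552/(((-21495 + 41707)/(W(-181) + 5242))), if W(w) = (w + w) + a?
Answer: 1909736/5053 ≈ 377.94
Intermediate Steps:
W(w) = 42 + 2*w (W(w) = (w + w) + 42 = 2*w + 42 = 42 + 2*w)
1552/(((-21495 + 41707)/(W(-181) + 5242))) = 1552/(((-21495 + 41707)/((42 + 2*(-181)) + 5242))) = 1552/((20212/((42 - 362) + 5242))) = 1552/((20212/(-320 + 5242))) = 1552/((20212/4922)) = 1552/((20212*(1/4922))) = 1552/(10106/2461) = 1552*(2461/10106) = 1909736/5053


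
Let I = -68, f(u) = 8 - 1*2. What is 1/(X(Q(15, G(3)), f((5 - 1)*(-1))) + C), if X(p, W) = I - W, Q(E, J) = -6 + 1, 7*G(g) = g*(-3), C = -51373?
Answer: -1/51447 ≈ -1.9437e-5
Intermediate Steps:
f(u) = 6 (f(u) = 8 - 2 = 6)
G(g) = -3*g/7 (G(g) = (g*(-3))/7 = (-3*g)/7 = -3*g/7)
Q(E, J) = -5
X(p, W) = -68 - W
1/(X(Q(15, G(3)), f((5 - 1)*(-1))) + C) = 1/((-68 - 1*6) - 51373) = 1/((-68 - 6) - 51373) = 1/(-74 - 51373) = 1/(-51447) = -1/51447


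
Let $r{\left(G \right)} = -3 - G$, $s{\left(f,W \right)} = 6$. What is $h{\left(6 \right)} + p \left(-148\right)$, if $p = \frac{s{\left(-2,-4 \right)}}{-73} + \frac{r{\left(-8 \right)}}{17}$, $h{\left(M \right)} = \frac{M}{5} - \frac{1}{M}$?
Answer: $- \frac{1129249}{37230} \approx -30.332$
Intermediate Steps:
$h{\left(M \right)} = - \frac{1}{M} + \frac{M}{5}$ ($h{\left(M \right)} = M \frac{1}{5} - \frac{1}{M} = \frac{M}{5} - \frac{1}{M} = - \frac{1}{M} + \frac{M}{5}$)
$p = \frac{263}{1241}$ ($p = \frac{6}{-73} + \frac{-3 - -8}{17} = 6 \left(- \frac{1}{73}\right) + \left(-3 + 8\right) \frac{1}{17} = - \frac{6}{73} + 5 \cdot \frac{1}{17} = - \frac{6}{73} + \frac{5}{17} = \frac{263}{1241} \approx 0.21193$)
$h{\left(6 \right)} + p \left(-148\right) = \left(- \frac{1}{6} + \frac{1}{5} \cdot 6\right) + \frac{263}{1241} \left(-148\right) = \left(\left(-1\right) \frac{1}{6} + \frac{6}{5}\right) - \frac{38924}{1241} = \left(- \frac{1}{6} + \frac{6}{5}\right) - \frac{38924}{1241} = \frac{31}{30} - \frac{38924}{1241} = - \frac{1129249}{37230}$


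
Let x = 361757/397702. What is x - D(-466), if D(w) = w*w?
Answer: -86363013755/397702 ≈ -2.1716e+5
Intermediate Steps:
D(w) = w²
x = 361757/397702 (x = 361757*(1/397702) = 361757/397702 ≈ 0.90962)
x - D(-466) = 361757/397702 - 1*(-466)² = 361757/397702 - 1*217156 = 361757/397702 - 217156 = -86363013755/397702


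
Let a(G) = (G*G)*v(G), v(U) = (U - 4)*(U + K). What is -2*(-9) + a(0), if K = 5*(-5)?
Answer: 18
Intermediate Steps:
K = -25
v(U) = (-25 + U)*(-4 + U) (v(U) = (U - 4)*(U - 25) = (-4 + U)*(-25 + U) = (-25 + U)*(-4 + U))
a(G) = G**2*(100 + G**2 - 29*G) (a(G) = (G*G)*(100 + G**2 - 29*G) = G**2*(100 + G**2 - 29*G))
-2*(-9) + a(0) = -2*(-9) + 0**2*(100 + 0**2 - 29*0) = 18 + 0*(100 + 0 + 0) = 18 + 0*100 = 18 + 0 = 18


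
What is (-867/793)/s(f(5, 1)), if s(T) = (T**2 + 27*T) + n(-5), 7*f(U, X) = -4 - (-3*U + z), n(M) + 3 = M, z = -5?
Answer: -42483/2290184 ≈ -0.018550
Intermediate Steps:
n(M) = -3 + M
f(U, X) = 1/7 + 3*U/7 (f(U, X) = (-4 - (-3*U - 5))/7 = (-4 - (-5 - 3*U))/7 = (-4 + (5 + 3*U))/7 = (1 + 3*U)/7 = 1/7 + 3*U/7)
s(T) = -8 + T**2 + 27*T (s(T) = (T**2 + 27*T) + (-3 - 5) = (T**2 + 27*T) - 8 = -8 + T**2 + 27*T)
(-867/793)/s(f(5, 1)) = (-867/793)/(-8 + (1/7 + (3/7)*5)**2 + 27*(1/7 + (3/7)*5)) = (-867*1/793)/(-8 + (1/7 + 15/7)**2 + 27*(1/7 + 15/7)) = -867/(793*(-8 + (16/7)**2 + 27*(16/7))) = -867/(793*(-8 + 256/49 + 432/7)) = -867/(793*2888/49) = -867/793*49/2888 = -42483/2290184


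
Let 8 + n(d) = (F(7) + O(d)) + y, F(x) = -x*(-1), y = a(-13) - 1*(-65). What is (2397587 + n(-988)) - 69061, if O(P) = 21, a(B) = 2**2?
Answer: 2328615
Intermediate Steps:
a(B) = 4
y = 69 (y = 4 - 1*(-65) = 4 + 65 = 69)
F(x) = x
n(d) = 89 (n(d) = -8 + ((7 + 21) + 69) = -8 + (28 + 69) = -8 + 97 = 89)
(2397587 + n(-988)) - 69061 = (2397587 + 89) - 69061 = 2397676 - 69061 = 2328615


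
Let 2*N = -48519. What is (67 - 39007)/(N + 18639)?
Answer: 25960/3747 ≈ 6.9282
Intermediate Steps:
N = -48519/2 (N = (1/2)*(-48519) = -48519/2 ≈ -24260.)
(67 - 39007)/(N + 18639) = (67 - 39007)/(-48519/2 + 18639) = -38940/(-11241/2) = -38940*(-2/11241) = 25960/3747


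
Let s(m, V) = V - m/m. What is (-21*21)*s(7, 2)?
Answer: -441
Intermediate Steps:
s(m, V) = -1 + V (s(m, V) = V - 1*1 = V - 1 = -1 + V)
(-21*21)*s(7, 2) = (-21*21)*(-1 + 2) = -441*1 = -441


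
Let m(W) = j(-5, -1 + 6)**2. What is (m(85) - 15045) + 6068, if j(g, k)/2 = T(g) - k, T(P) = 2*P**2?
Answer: -877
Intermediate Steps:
j(g, k) = -2*k + 4*g**2 (j(g, k) = 2*(2*g**2 - k) = 2*(-k + 2*g**2) = -2*k + 4*g**2)
m(W) = 8100 (m(W) = (-2*(-1 + 6) + 4*(-5)**2)**2 = (-2*5 + 4*25)**2 = (-10 + 100)**2 = 90**2 = 8100)
(m(85) - 15045) + 6068 = (8100 - 15045) + 6068 = -6945 + 6068 = -877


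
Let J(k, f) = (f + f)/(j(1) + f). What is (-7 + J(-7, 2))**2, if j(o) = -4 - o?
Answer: 625/9 ≈ 69.444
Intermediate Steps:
J(k, f) = 2*f/(-5 + f) (J(k, f) = (f + f)/((-4 - 1*1) + f) = (2*f)/((-4 - 1) + f) = (2*f)/(-5 + f) = 2*f/(-5 + f))
(-7 + J(-7, 2))**2 = (-7 + 2*2/(-5 + 2))**2 = (-7 + 2*2/(-3))**2 = (-7 + 2*2*(-1/3))**2 = (-7 - 4/3)**2 = (-25/3)**2 = 625/9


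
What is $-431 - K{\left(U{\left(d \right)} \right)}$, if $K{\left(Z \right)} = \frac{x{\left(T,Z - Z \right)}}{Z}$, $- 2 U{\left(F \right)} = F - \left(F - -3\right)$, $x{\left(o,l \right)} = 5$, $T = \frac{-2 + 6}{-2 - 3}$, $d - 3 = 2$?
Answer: $- \frac{1303}{3} \approx -434.33$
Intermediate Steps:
$d = 5$ ($d = 3 + 2 = 5$)
$T = - \frac{4}{5}$ ($T = \frac{4}{-5} = 4 \left(- \frac{1}{5}\right) = - \frac{4}{5} \approx -0.8$)
$U{\left(F \right)} = \frac{3}{2}$ ($U{\left(F \right)} = - \frac{F - \left(F - -3\right)}{2} = - \frac{F - \left(F + 3\right)}{2} = - \frac{F - \left(3 + F\right)}{2} = \left(- \frac{1}{2}\right) \left(-3\right) = \frac{3}{2}$)
$K{\left(Z \right)} = \frac{5}{Z}$
$-431 - K{\left(U{\left(d \right)} \right)} = -431 - \frac{5}{\frac{3}{2}} = -431 - 5 \cdot \frac{2}{3} = -431 - \frac{10}{3} = - \frac{1303}{3}$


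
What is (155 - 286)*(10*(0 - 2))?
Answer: 2620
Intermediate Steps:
(155 - 286)*(10*(0 - 2)) = -1310*(-2) = -131*(-20) = 2620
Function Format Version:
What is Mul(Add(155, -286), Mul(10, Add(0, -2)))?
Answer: 2620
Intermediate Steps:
Mul(Add(155, -286), Mul(10, Add(0, -2))) = Mul(-131, Mul(10, -2)) = Mul(-131, -20) = 2620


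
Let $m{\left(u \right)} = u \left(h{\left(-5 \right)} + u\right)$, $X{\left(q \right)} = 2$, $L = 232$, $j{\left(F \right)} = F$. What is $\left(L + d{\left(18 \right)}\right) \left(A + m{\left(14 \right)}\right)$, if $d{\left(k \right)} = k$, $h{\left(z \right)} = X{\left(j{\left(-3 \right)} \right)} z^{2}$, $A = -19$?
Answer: $219250$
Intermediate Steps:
$h{\left(z \right)} = 2 z^{2}$
$m{\left(u \right)} = u \left(50 + u\right)$ ($m{\left(u \right)} = u \left(2 \left(-5\right)^{2} + u\right) = u \left(2 \cdot 25 + u\right) = u \left(50 + u\right)$)
$\left(L + d{\left(18 \right)}\right) \left(A + m{\left(14 \right)}\right) = \left(232 + 18\right) \left(-19 + 14 \left(50 + 14\right)\right) = 250 \left(-19 + 14 \cdot 64\right) = 250 \left(-19 + 896\right) = 250 \cdot 877 = 219250$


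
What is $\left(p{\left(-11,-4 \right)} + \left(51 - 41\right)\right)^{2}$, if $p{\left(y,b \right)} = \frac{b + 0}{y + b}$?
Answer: $\frac{23716}{225} \approx 105.4$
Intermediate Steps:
$p{\left(y,b \right)} = \frac{b}{b + y}$
$\left(p{\left(-11,-4 \right)} + \left(51 - 41\right)\right)^{2} = \left(- \frac{4}{-4 - 11} + \left(51 - 41\right)\right)^{2} = \left(- \frac{4}{-15} + \left(51 - 41\right)\right)^{2} = \left(\left(-4\right) \left(- \frac{1}{15}\right) + 10\right)^{2} = \left(\frac{4}{15} + 10\right)^{2} = \left(\frac{154}{15}\right)^{2} = \frac{23716}{225}$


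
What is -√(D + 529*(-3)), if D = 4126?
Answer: -√2539 ≈ -50.388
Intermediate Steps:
-√(D + 529*(-3)) = -√(4126 + 529*(-3)) = -√(4126 - 1587) = -√2539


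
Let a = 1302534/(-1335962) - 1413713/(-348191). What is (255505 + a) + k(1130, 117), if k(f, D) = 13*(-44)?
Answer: 59294302329571599/232584972371 ≈ 2.5494e+5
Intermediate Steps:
k(f, D) = -572
a = 717568115456/232584972371 (a = 1302534*(-1/1335962) - 1413713*(-1/348191) = -651267/667981 + 1413713/348191 = 717568115456/232584972371 ≈ 3.0852)
(255505 + a) + k(1130, 117) = (255505 + 717568115456/232584972371) - 572 = 59427340933767811/232584972371 - 572 = 59294302329571599/232584972371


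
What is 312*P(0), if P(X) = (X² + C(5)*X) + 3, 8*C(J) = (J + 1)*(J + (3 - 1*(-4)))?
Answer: 936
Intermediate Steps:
C(J) = (1 + J)*(7 + J)/8 (C(J) = ((J + 1)*(J + (3 - 1*(-4))))/8 = ((1 + J)*(J + (3 + 4)))/8 = ((1 + J)*(J + 7))/8 = ((1 + J)*(7 + J))/8 = (1 + J)*(7 + J)/8)
P(X) = 3 + X² + 9*X (P(X) = (X² + (7/8 + 5 + (⅛)*5²)*X) + 3 = (X² + (7/8 + 5 + (⅛)*25)*X) + 3 = (X² + (7/8 + 5 + 25/8)*X) + 3 = (X² + 9*X) + 3 = 3 + X² + 9*X)
312*P(0) = 312*(3 + 0² + 9*0) = 312*(3 + 0 + 0) = 312*3 = 936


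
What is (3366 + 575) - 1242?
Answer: 2699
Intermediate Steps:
(3366 + 575) - 1242 = 3941 - 1242 = 2699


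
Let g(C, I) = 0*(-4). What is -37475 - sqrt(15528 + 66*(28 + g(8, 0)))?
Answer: -37475 - 4*sqrt(1086) ≈ -37607.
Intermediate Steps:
g(C, I) = 0
-37475 - sqrt(15528 + 66*(28 + g(8, 0))) = -37475 - sqrt(15528 + 66*(28 + 0)) = -37475 - sqrt(15528 + 66*28) = -37475 - sqrt(15528 + 1848) = -37475 - sqrt(17376) = -37475 - 4*sqrt(1086)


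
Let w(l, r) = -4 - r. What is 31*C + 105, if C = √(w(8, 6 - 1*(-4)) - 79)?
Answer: 105 + 31*I*√93 ≈ 105.0 + 298.95*I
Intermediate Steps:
C = I*√93 (C = √((-4 - (6 - 1*(-4))) - 79) = √((-4 - (6 + 4)) - 79) = √((-4 - 1*10) - 79) = √((-4 - 10) - 79) = √(-14 - 79) = √(-93) = I*√93 ≈ 9.6436*I)
31*C + 105 = 31*(I*√93) + 105 = 31*I*√93 + 105 = 105 + 31*I*√93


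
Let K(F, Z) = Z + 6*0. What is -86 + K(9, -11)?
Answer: -97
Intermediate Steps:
K(F, Z) = Z (K(F, Z) = Z + 0 = Z)
-86 + K(9, -11) = -86 - 11 = -97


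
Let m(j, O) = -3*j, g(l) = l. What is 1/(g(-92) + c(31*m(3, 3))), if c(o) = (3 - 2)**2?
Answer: -1/91 ≈ -0.010989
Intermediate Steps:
c(o) = 1 (c(o) = 1**2 = 1)
1/(g(-92) + c(31*m(3, 3))) = 1/(-92 + 1) = 1/(-91) = -1/91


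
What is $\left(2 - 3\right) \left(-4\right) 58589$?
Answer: $234356$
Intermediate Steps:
$\left(2 - 3\right) \left(-4\right) 58589 = \left(-1\right) \left(-4\right) 58589 = 4 \cdot 58589 = 234356$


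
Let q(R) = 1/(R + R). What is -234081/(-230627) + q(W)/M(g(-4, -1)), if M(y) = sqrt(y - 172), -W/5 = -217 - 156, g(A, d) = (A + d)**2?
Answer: 234081/230627 - I*sqrt(3)/78330 ≈ 1.015 - 2.2112e-5*I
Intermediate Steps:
W = 1865 (W = -5*(-217 - 156) = -5*(-373) = 1865)
q(R) = 1/(2*R)
M(y) = sqrt(-172 + y)
-234081/(-230627) + q(W)/M(g(-4, -1)) = -234081/(-230627) + ((1/2)/1865)/(sqrt(-172 + (-4 - 1)**2)) = -234081*(-1/230627) + ((1/2)*(1/1865))/(sqrt(-172 + (-5)**2)) = 234081/230627 + 1/(3730*(sqrt(-172 + 25))) = 234081/230627 + 1/(3730*(sqrt(-147))) = 234081/230627 + 1/(3730*((7*I*sqrt(3)))) = 234081/230627 + (-I*sqrt(3)/21)/3730 = 234081/230627 - I*sqrt(3)/78330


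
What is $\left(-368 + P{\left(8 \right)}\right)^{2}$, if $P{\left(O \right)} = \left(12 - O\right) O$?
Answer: $112896$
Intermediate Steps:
$P{\left(O \right)} = O \left(12 - O\right)$
$\left(-368 + P{\left(8 \right)}\right)^{2} = \left(-368 + 8 \left(12 - 8\right)\right)^{2} = \left(-368 + 8 \cdot 4\right)^{2} = \left(-368 + 32\right)^{2} = \left(-336\right)^{2} = 112896$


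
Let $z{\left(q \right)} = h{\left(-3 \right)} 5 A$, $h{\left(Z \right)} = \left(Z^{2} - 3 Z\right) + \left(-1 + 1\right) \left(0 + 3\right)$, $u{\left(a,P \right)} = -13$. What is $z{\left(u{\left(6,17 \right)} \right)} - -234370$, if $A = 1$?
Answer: $234460$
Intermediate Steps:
$h{\left(Z \right)} = Z^{2} - 3 Z$ ($h{\left(Z \right)} = \left(Z^{2} - 3 Z\right) + 0 \cdot 3 = \left(Z^{2} - 3 Z\right) + 0 = Z^{2} - 3 Z$)
$z{\left(q \right)} = 90$ ($z{\left(q \right)} = - 3 \left(-3 - 3\right) 5 \cdot 1 = \left(-3\right) \left(-6\right) 5 \cdot 1 = 18 \cdot 5 \cdot 1 = 90 \cdot 1 = 90$)
$z{\left(u{\left(6,17 \right)} \right)} - -234370 = 90 - -234370 = 90 + 234370 = 234460$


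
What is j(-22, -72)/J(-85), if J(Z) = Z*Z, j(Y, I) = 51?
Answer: 3/425 ≈ 0.0070588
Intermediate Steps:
J(Z) = Z²
j(-22, -72)/J(-85) = 51/((-85)²) = 51/7225 = 51*(1/7225) = 3/425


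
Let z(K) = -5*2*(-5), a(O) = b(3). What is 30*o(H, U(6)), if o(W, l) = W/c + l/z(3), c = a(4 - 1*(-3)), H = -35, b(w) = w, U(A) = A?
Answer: -1732/5 ≈ -346.40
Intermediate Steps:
a(O) = 3
c = 3
z(K) = 50 (z(K) = -10*(-5) = 50)
o(W, l) = W/3 + l/50
30*o(H, U(6)) = 30*((⅓)*(-35) + (1/50)*6) = 30*(-35/3 + 3/25) = 30*(-866/75) = -1732/5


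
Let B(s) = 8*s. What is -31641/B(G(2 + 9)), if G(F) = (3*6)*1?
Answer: -10547/48 ≈ -219.73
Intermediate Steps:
G(F) = 18 (G(F) = 18*1 = 18)
-31641/B(G(2 + 9)) = -31641/(8*18) = -31641/144 = -31641*1/144 = -10547/48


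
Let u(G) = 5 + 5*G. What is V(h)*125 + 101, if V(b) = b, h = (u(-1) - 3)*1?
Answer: -274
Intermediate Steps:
h = -3 (h = ((5 + 5*(-1)) - 3)*1 = ((5 - 5) - 3)*1 = (0 - 3)*1 = -3*1 = -3)
V(h)*125 + 101 = -3*125 + 101 = -375 + 101 = -274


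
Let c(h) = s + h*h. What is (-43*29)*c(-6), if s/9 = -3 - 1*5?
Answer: 44892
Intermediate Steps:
s = -72 (s = 9*(-3 - 1*5) = 9*(-3 - 5) = 9*(-8) = -72)
c(h) = -72 + h² (c(h) = -72 + h*h = -72 + h²)
(-43*29)*c(-6) = (-43*29)*(-72 + (-6)²) = -1247*(-72 + 36) = -1247*(-36) = 44892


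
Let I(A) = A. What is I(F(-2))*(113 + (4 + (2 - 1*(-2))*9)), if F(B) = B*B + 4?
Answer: 1224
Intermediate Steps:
F(B) = 4 + B² (F(B) = B² + 4 = 4 + B²)
I(F(-2))*(113 + (4 + (2 - 1*(-2))*9)) = (4 + (-2)²)*(113 + (4 + (2 - 1*(-2))*9)) = (4 + 4)*(113 + (4 + (2 + 2)*9)) = 8*(113 + (4 + 4*9)) = 8*(113 + (4 + 36)) = 8*(113 + 40) = 8*153 = 1224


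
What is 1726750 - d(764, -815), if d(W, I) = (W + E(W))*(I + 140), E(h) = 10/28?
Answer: 31397675/14 ≈ 2.2427e+6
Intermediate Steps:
E(h) = 5/14 (E(h) = 10*(1/28) = 5/14)
d(W, I) = (140 + I)*(5/14 + W) (d(W, I) = (W + 5/14)*(I + 140) = (5/14 + W)*(140 + I) = (140 + I)*(5/14 + W))
1726750 - d(764, -815) = 1726750 - (50 + 140*764 + (5/14)*(-815) - 815*764) = 1726750 - (50 + 106960 - 4075/14 - 622660) = 1726750 - 1*(-7223175/14) = 1726750 + 7223175/14 = 31397675/14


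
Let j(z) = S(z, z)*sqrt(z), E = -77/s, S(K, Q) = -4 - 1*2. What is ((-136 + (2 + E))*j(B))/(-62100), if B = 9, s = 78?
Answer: -10529/269100 ≈ -0.039127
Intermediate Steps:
S(K, Q) = -6 (S(K, Q) = -4 - 2 = -6)
E = -77/78 ≈ -0.98718
j(z) = -6*sqrt(z)
((-136 + (2 + E))*j(B))/(-62100) = ((-136 + (2 - 77/78))*(-6*sqrt(9)))/(-62100) = ((-136 + 79/78)*(-6*3))*(-1/62100) = -10529/78*(-18)*(-1/62100) = (31587/13)*(-1/62100) = -10529/269100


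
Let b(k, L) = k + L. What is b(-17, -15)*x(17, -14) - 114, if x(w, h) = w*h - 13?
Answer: 7918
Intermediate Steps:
b(k, L) = L + k
x(w, h) = -13 + h*w (x(w, h) = h*w - 13 = -13 + h*w)
b(-17, -15)*x(17, -14) - 114 = (-15 - 17)*(-13 - 14*17) - 114 = -32*(-13 - 238) - 114 = -32*(-251) - 114 = 8032 - 114 = 7918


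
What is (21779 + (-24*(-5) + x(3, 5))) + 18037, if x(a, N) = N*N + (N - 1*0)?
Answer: 39966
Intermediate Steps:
x(a, N) = N + N² (x(a, N) = N² + (N + 0) = N² + N = N + N²)
(21779 + (-24*(-5) + x(3, 5))) + 18037 = (21779 + (-24*(-5) + 5*(1 + 5))) + 18037 = (21779 + (120 + 5*6)) + 18037 = (21779 + (120 + 30)) + 18037 = (21779 + 150) + 18037 = 21929 + 18037 = 39966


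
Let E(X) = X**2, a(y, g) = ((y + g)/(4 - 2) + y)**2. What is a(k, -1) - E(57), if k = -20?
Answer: -9275/4 ≈ -2318.8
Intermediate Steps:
a(y, g) = (g/2 + 3*y/2)**2 (a(y, g) = ((g + y)/2 + y)**2 = ((g + y)*(1/2) + y)**2 = ((g/2 + y/2) + y)**2 = (g/2 + 3*y/2)**2)
a(k, -1) - E(57) = (-1 + 3*(-20))**2/4 - 1*57**2 = (-1 - 60)**2/4 - 1*3249 = (1/4)*(-61)**2 - 3249 = (1/4)*3721 - 3249 = 3721/4 - 3249 = -9275/4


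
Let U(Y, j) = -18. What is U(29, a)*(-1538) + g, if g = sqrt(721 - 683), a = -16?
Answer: 27684 + sqrt(38) ≈ 27690.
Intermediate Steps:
g = sqrt(38) ≈ 6.1644
U(29, a)*(-1538) + g = -18*(-1538) + sqrt(38) = 27684 + sqrt(38)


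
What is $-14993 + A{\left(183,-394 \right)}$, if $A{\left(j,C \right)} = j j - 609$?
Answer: $17887$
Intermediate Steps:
$A{\left(j,C \right)} = -609 + j^{2}$ ($A{\left(j,C \right)} = j^{2} - 609 = -609 + j^{2}$)
$-14993 + A{\left(183,-394 \right)} = -14993 - \left(609 - 183^{2}\right) = -14993 + \left(-609 + 33489\right) = -14993 + 32880 = 17887$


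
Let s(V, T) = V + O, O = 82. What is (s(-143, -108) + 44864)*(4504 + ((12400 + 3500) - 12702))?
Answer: 345072706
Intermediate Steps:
s(V, T) = 82 + V (s(V, T) = V + 82 = 82 + V)
(s(-143, -108) + 44864)*(4504 + ((12400 + 3500) - 12702)) = ((82 - 143) + 44864)*(4504 + ((12400 + 3500) - 12702)) = (-61 + 44864)*(4504 + (15900 - 12702)) = 44803*(4504 + 3198) = 44803*7702 = 345072706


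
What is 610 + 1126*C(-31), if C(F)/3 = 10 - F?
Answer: 139108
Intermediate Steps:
C(F) = 30 - 3*F (C(F) = 3*(10 - F) = 30 - 3*F)
610 + 1126*C(-31) = 610 + 1126*(30 - 3*(-31)) = 610 + 1126*(30 + 93) = 610 + 1126*123 = 610 + 138498 = 139108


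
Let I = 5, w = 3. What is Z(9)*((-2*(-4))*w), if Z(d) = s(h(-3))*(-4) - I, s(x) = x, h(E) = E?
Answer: 168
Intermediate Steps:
Z(d) = 7 (Z(d) = -3*(-4) - 1*5 = 12 - 5 = 7)
Z(9)*((-2*(-4))*w) = 7*(-2*(-4)*3) = 7*(8*3) = 7*24 = 168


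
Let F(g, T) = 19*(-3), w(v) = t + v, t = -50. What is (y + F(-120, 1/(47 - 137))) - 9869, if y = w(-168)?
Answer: -10144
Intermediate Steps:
w(v) = -50 + v
y = -218 (y = -50 - 168 = -218)
F(g, T) = -57
(y + F(-120, 1/(47 - 137))) - 9869 = (-218 - 57) - 9869 = -275 - 9869 = -10144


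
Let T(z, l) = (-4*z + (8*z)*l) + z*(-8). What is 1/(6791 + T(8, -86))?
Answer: 1/1191 ≈ 0.00083963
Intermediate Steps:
T(z, l) = -12*z + 8*l*z (T(z, l) = (-4*z + 8*l*z) - 8*z = -12*z + 8*l*z)
1/(6791 + T(8, -86)) = 1/(6791 + 4*8*(-3 + 2*(-86))) = 1/(6791 + 4*8*(-3 - 172)) = 1/(6791 + 4*8*(-175)) = 1/(6791 - 5600) = 1/1191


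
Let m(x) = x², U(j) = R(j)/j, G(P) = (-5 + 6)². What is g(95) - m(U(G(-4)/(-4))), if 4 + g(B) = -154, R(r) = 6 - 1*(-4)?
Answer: -1758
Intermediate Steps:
R(r) = 10 (R(r) = 6 + 4 = 10)
g(B) = -158 (g(B) = -4 - 154 = -158)
G(P) = 1 (G(P) = 1² = 1)
U(j) = 10/j
g(95) - m(U(G(-4)/(-4))) = -158 - (10/((1/(-4))))² = -158 - (10/((1*(-¼))))² = -158 - (10/(-¼))² = -158 - (10*(-4))² = -158 - 1*(-40)² = -158 - 1*1600 = -158 - 1600 = -1758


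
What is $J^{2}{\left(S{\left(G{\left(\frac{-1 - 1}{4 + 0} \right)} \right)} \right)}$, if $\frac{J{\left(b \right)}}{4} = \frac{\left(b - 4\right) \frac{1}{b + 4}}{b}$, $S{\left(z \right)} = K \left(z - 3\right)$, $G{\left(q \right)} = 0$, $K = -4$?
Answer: $\frac{1}{36} \approx 0.027778$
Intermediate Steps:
$S{\left(z \right)} = 12 - 4 z$ ($S{\left(z \right)} = - 4 \left(z - 3\right) = - 4 \left(-3 + z\right) = 12 - 4 z$)
$J{\left(b \right)} = \frac{4 \left(-4 + b\right)}{b \left(4 + b\right)}$ ($J{\left(b \right)} = 4 \frac{\left(b - 4\right) \frac{1}{b + 4}}{b} = 4 \frac{\left(-4 + b\right) \frac{1}{4 + b}}{b} = 4 \frac{\frac{1}{4 + b} \left(-4 + b\right)}{b} = 4 \frac{-4 + b}{b \left(4 + b\right)} = \frac{4 \left(-4 + b\right)}{b \left(4 + b\right)}$)
$J^{2}{\left(S{\left(G{\left(\frac{-1 - 1}{4 + 0} \right)} \right)} \right)} = \left(\frac{4 \left(-4 + \left(12 - 0\right)\right)}{\left(12 - 0\right) \left(4 + \left(12 - 0\right)\right)}\right)^{2} = \left(\frac{4 \left(-4 + \left(12 + 0\right)\right)}{\left(12 + 0\right) \left(4 + \left(12 + 0\right)\right)}\right)^{2} = \left(\frac{4 \left(-4 + 12\right)}{12 \left(4 + 12\right)}\right)^{2} = \left(4 \cdot \frac{1}{12} \cdot \frac{1}{16} \cdot 8\right)^{2} = \left(\frac{1}{6}\right)^{2} = \frac{1}{36}$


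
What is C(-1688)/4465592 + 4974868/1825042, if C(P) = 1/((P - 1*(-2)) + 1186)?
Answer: 5553932684551479/2037473238716000 ≈ 2.7259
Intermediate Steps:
C(P) = 1/(1188 + P) (C(P) = 1/((P + 2) + 1186) = 1/((2 + P) + 1186) = 1/(1188 + P))
C(-1688)/4465592 + 4974868/1825042 = 1/((1188 - 1688)*4465592) + 4974868/1825042 = (1/4465592)/(-500) + 4974868*(1/1825042) = -1/500*1/4465592 + 2487434/912521 = -1/2232796000 + 2487434/912521 = 5553932684551479/2037473238716000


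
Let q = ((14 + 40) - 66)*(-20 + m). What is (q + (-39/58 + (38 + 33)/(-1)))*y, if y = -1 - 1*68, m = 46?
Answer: 1535457/58 ≈ 26473.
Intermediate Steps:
q = -312 (q = ((14 + 40) - 66)*(-20 + 46) = (54 - 66)*26 = -12*26 = -312)
y = -69 (y = -1 - 68 = -69)
(q + (-39/58 + (38 + 33)/(-1)))*y = (-312 + (-39/58 + (38 + 33)/(-1)))*(-69) = (-312 + (-39*1/58 + 71*(-1)))*(-69) = (-312 + (-39/58 - 71))*(-69) = (-312 - 4157/58)*(-69) = -22253/58*(-69) = 1535457/58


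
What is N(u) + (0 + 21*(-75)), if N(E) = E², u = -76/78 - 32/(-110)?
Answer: -7244465219/4601025 ≈ -1574.5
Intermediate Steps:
u = -1466/2145 (u = -76*1/78 - 32*(-1/110) = -38/39 + 16/55 = -1466/2145 ≈ -0.68345)
N(u) + (0 + 21*(-75)) = (-1466/2145)² + (0 + 21*(-75)) = 2149156/4601025 + (0 - 1575) = 2149156/4601025 - 1575 = -7244465219/4601025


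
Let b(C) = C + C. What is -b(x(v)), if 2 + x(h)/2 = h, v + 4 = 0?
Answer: 24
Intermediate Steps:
v = -4 (v = -4 + 0 = -4)
x(h) = -4 + 2*h
b(C) = 2*C
-b(x(v)) = -2*(-4 + 2*(-4)) = -2*(-4 - 8) = -2*(-12) = -1*(-24) = 24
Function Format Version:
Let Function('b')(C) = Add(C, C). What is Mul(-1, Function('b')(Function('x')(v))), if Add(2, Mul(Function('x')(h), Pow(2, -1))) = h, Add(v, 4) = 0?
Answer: 24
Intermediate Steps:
v = -4 (v = Add(-4, 0) = -4)
Function('x')(h) = Add(-4, Mul(2, h))
Function('b')(C) = Mul(2, C)
Mul(-1, Function('b')(Function('x')(v))) = Mul(-1, Mul(2, Add(-4, Mul(2, -4)))) = Mul(-1, Mul(2, Add(-4, -8))) = Mul(-1, Mul(2, -12)) = Mul(-1, -24) = 24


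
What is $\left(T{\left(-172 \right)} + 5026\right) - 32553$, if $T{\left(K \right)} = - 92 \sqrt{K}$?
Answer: $-27527 - 184 i \sqrt{43} \approx -27527.0 - 1206.6 i$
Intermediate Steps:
$\left(T{\left(-172 \right)} + 5026\right) - 32553 = \left(- 92 \sqrt{-172} + 5026\right) - 32553 = \left(- 92 \cdot 2 i \sqrt{43} + 5026\right) - 32553 = \left(- 184 i \sqrt{43} + 5026\right) - 32553 = \left(5026 - 184 i \sqrt{43}\right) - 32553 = -27527 - 184 i \sqrt{43}$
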